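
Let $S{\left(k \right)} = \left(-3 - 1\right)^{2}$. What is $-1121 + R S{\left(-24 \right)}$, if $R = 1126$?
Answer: $16895$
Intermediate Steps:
$S{\left(k \right)} = 16$ ($S{\left(k \right)} = \left(-4\right)^{2} = 16$)
$-1121 + R S{\left(-24 \right)} = -1121 + 1126 \cdot 16 = -1121 + 18016 = 16895$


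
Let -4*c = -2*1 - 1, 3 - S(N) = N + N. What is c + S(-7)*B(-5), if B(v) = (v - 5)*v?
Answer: 3403/4 ≈ 850.75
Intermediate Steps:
S(N) = 3 - 2*N (S(N) = 3 - (N + N) = 3 - 2*N)
c = 3/4 (c = -(-2*1 - 1)/4 = -(-2 - 1)/4 = -1/4*(-3) = 3/4 ≈ 0.75000)
B(v) = v*(-5 + v) (B(v) = (-5 + v)*v = v*(-5 + v))
c + S(-7)*B(-5) = 3/4 + (3 - 2*(-7))*(-5*(-5 - 5)) = 3/4 + (3 + 14)*(-5*(-10)) = 3/4 + 17*50 = 3/4 + 850 = 3403/4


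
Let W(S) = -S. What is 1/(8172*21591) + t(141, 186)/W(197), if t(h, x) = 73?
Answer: -12880240399/34759005444 ≈ -0.37056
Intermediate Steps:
1/(8172*21591) + t(141, 186)/W(197) = 1/(8172*21591) + 73/((-1*197)) = (1/8172)*(1/21591) + 73/(-197) = 1/176441652 + 73*(-1/197) = 1/176441652 - 73/197 = -12880240399/34759005444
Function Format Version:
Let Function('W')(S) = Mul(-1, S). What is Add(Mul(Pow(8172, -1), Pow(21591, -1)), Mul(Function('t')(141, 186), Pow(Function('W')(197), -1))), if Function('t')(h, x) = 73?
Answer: Rational(-12880240399, 34759005444) ≈ -0.37056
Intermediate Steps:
Add(Mul(Pow(8172, -1), Pow(21591, -1)), Mul(Function('t')(141, 186), Pow(Function('W')(197), -1))) = Add(Mul(Pow(8172, -1), Pow(21591, -1)), Mul(73, Pow(Mul(-1, 197), -1))) = Add(Mul(Rational(1, 8172), Rational(1, 21591)), Mul(73, Pow(-197, -1))) = Add(Rational(1, 176441652), Mul(73, Rational(-1, 197))) = Add(Rational(1, 176441652), Rational(-73, 197)) = Rational(-12880240399, 34759005444)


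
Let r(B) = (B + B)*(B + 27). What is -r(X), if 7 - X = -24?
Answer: -3596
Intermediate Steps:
X = 31 (X = 7 - 1*(-24) = 7 + 24 = 31)
r(B) = 2*B*(27 + B) (r(B) = (2*B)*(27 + B) = 2*B*(27 + B))
-r(X) = -2*31*(27 + 31) = -2*31*58 = -1*3596 = -3596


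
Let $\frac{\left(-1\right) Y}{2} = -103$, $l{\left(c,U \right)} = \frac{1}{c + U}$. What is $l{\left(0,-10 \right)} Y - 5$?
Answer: $- \frac{128}{5} \approx -25.6$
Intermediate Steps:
$l{\left(c,U \right)} = \frac{1}{U + c}$
$Y = 206$ ($Y = \left(-2\right) \left(-103\right) = 206$)
$l{\left(0,-10 \right)} Y - 5 = \frac{1}{-10 + 0} \cdot 206 - 5 = \frac{1}{-10} \cdot 206 - 5 = \left(- \frac{1}{10}\right) 206 - 5 = - \frac{103}{5} - 5 = - \frac{128}{5}$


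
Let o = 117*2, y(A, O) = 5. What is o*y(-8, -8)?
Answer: 1170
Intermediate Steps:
o = 234
o*y(-8, -8) = 234*5 = 1170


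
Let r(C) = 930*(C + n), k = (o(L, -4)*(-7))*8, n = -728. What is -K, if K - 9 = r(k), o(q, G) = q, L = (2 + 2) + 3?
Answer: 1041591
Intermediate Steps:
L = 7 (L = 4 + 3 = 7)
k = -392 (k = (7*(-7))*8 = -49*8 = -392)
r(C) = -677040 + 930*C (r(C) = 930*(C - 728) = 930*(-728 + C) = -677040 + 930*C)
K = -1041591 (K = 9 + (-677040 + 930*(-392)) = 9 + (-677040 - 364560) = 9 - 1041600 = -1041591)
-K = -1*(-1041591) = 1041591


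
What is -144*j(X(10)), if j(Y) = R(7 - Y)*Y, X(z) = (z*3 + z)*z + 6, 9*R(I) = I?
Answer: 2591904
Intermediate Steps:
R(I) = I/9
X(z) = 6 + 4*z² (X(z) = (3*z + z)*z + 6 = (4*z)*z + 6 = 4*z² + 6 = 6 + 4*z²)
j(Y) = Y*(7/9 - Y/9) (j(Y) = ((7 - Y)/9)*Y = (7/9 - Y/9)*Y = Y*(7/9 - Y/9))
-144*j(X(10)) = -16*(6 + 4*10²)*(7 - (6 + 4*10²)) = -16*(6 + 4*100)*(7 - (6 + 4*100)) = -16*(6 + 400)*(7 - (6 + 400)) = -16*406*(7 - 1*406) = -16*406*(7 - 406) = -16*406*(-399) = -144*(-53998/3) = 2591904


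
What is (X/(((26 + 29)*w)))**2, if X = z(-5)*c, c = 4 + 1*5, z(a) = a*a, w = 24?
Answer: 225/7744 ≈ 0.029055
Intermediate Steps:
z(a) = a**2
c = 9 (c = 4 + 5 = 9)
X = 225 (X = (-5)**2*9 = 25*9 = 225)
(X/(((26 + 29)*w)))**2 = (225/(((26 + 29)*24)))**2 = (225/((55*24)))**2 = (225/1320)**2 = (225*(1/1320))**2 = (15/88)**2 = 225/7744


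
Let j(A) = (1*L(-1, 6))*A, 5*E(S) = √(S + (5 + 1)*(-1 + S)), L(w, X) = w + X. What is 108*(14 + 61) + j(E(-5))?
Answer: 8100 + I*√41 ≈ 8100.0 + 6.4031*I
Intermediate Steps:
L(w, X) = X + w
E(S) = √(-6 + 7*S)/5 (E(S) = √(S + (5 + 1)*(-1 + S))/5 = √(S + 6*(-1 + S))/5 = √(S + (-6 + 6*S))/5 = √(-6 + 7*S)/5)
j(A) = 5*A (j(A) = (1*(6 - 1))*A = (1*5)*A = 5*A)
108*(14 + 61) + j(E(-5)) = 108*(14 + 61) + 5*(√(-6 + 7*(-5))/5) = 108*75 + 5*(√(-6 - 35)/5) = 8100 + 5*(√(-41)/5) = 8100 + 5*((I*√41)/5) = 8100 + 5*(I*√41/5) = 8100 + I*√41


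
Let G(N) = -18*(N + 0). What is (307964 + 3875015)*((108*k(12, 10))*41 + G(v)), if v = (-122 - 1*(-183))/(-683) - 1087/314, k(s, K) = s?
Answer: 23862559113860589/107231 ≈ 2.2253e+11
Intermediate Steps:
v = -761575/214462 (v = (-122 + 183)*(-1/683) - 1087*1/314 = 61*(-1/683) - 1087/314 = -61/683 - 1087/314 = -761575/214462 ≈ -3.5511)
G(N) = -18*N
(307964 + 3875015)*((108*k(12, 10))*41 + G(v)) = (307964 + 3875015)*((108*12)*41 - 18*(-761575/214462)) = 4182979*(1296*41 + 6854175/107231) = 4182979*(53136 + 6854175/107231) = 4182979*(5704680591/107231) = 23862559113860589/107231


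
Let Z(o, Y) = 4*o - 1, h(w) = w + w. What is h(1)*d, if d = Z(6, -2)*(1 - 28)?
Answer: -1242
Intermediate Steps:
h(w) = 2*w
Z(o, Y) = -1 + 4*o
d = -621 (d = (-1 + 4*6)*(1 - 28) = (-1 + 24)*(-27) = 23*(-27) = -621)
h(1)*d = (2*1)*(-621) = 2*(-621) = -1242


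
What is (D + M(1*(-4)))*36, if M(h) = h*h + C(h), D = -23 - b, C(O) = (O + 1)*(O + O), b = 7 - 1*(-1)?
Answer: 324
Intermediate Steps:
b = 8 (b = 7 + 1 = 8)
C(O) = 2*O*(1 + O) (C(O) = (1 + O)*(2*O) = 2*O*(1 + O))
D = -31 (D = -23 - 1*8 = -23 - 8 = -31)
M(h) = h² + 2*h*(1 + h) (M(h) = h*h + 2*h*(1 + h) = h² + 2*h*(1 + h))
(D + M(1*(-4)))*36 = (-31 + (1*(-4))*(2 + 3*(1*(-4))))*36 = (-31 - 4*(2 + 3*(-4)))*36 = (-31 - 4*(2 - 12))*36 = (-31 - 4*(-10))*36 = (-31 + 40)*36 = 9*36 = 324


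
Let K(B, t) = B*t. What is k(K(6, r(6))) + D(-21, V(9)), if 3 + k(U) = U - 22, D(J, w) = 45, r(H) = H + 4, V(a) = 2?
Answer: 80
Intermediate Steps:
r(H) = 4 + H
k(U) = -25 + U (k(U) = -3 + (U - 22) = -3 + (-22 + U) = -25 + U)
k(K(6, r(6))) + D(-21, V(9)) = (-25 + 6*(4 + 6)) + 45 = (-25 + 6*10) + 45 = (-25 + 60) + 45 = 35 + 45 = 80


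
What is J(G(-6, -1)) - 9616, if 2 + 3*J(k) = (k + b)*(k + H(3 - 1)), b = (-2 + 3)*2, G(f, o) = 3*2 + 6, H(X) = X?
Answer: -28654/3 ≈ -9551.3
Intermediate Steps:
G(f, o) = 12 (G(f, o) = 6 + 6 = 12)
b = 2 (b = 1*2 = 2)
J(k) = -2/3 + (2 + k)**2/3 (J(k) = -2/3 + ((k + 2)*(k + (3 - 1)))/3 = -2/3 + ((2 + k)*(k + 2))/3 = -2/3 + ((2 + k)*(2 + k))/3 = -2/3 + (2 + k)**2/3)
J(G(-6, -1)) - 9616 = (2/3 + (1/3)*12**2 + (4/3)*12) - 9616 = (2/3 + (1/3)*144 + 16) - 9616 = (2/3 + 48 + 16) - 9616 = 194/3 - 9616 = -28654/3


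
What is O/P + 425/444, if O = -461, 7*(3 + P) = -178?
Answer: 1517363/88356 ≈ 17.173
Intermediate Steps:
P = -199/7 (P = -3 + (⅐)*(-178) = -3 - 178/7 = -199/7 ≈ -28.429)
O/P + 425/444 = -461/(-199/7) + 425/444 = -461*(-7/199) + 425*(1/444) = 3227/199 + 425/444 = 1517363/88356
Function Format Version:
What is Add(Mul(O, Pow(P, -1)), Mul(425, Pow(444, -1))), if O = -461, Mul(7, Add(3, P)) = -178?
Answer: Rational(1517363, 88356) ≈ 17.173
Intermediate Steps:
P = Rational(-199, 7) (P = Add(-3, Mul(Rational(1, 7), -178)) = Add(-3, Rational(-178, 7)) = Rational(-199, 7) ≈ -28.429)
Add(Mul(O, Pow(P, -1)), Mul(425, Pow(444, -1))) = Add(Mul(-461, Pow(Rational(-199, 7), -1)), Mul(425, Pow(444, -1))) = Add(Mul(-461, Rational(-7, 199)), Mul(425, Rational(1, 444))) = Add(Rational(3227, 199), Rational(425, 444)) = Rational(1517363, 88356)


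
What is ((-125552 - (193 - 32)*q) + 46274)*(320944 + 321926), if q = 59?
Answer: -57072069990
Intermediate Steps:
((-125552 - (193 - 32)*q) + 46274)*(320944 + 321926) = ((-125552 - (193 - 32)*59) + 46274)*(320944 + 321926) = ((-125552 - 161*59) + 46274)*642870 = ((-125552 - 1*9499) + 46274)*642870 = ((-125552 - 9499) + 46274)*642870 = (-135051 + 46274)*642870 = -88777*642870 = -57072069990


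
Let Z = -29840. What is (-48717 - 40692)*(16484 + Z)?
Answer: 1194146604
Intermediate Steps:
(-48717 - 40692)*(16484 + Z) = (-48717 - 40692)*(16484 - 29840) = -89409*(-13356) = 1194146604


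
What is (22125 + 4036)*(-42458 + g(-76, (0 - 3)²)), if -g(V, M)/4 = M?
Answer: -1111685534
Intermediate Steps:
g(V, M) = -4*M
(22125 + 4036)*(-42458 + g(-76, (0 - 3)²)) = (22125 + 4036)*(-42458 - 4*(0 - 3)²) = 26161*(-42458 - 4*(-3)²) = 26161*(-42458 - 4*9) = 26161*(-42458 - 36) = 26161*(-42494) = -1111685534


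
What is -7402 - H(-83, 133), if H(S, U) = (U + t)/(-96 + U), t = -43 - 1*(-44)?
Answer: -274008/37 ≈ -7405.6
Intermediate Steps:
t = 1 (t = -43 + 44 = 1)
H(S, U) = (1 + U)/(-96 + U) (H(S, U) = (U + 1)/(-96 + U) = (1 + U)/(-96 + U))
-7402 - H(-83, 133) = -7402 - (1 + 133)/(-96 + 133) = -7402 - 134/37 = -274008/37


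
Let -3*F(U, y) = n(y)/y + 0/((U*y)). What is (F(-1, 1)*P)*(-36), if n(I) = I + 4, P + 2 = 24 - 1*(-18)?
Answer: 2400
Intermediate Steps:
P = 40 (P = -2 + (24 - 1*(-18)) = -2 + (24 + 18) = -2 + 42 = 40)
n(I) = 4 + I
F(U, y) = -(4 + y)/(3*y) (F(U, y) = -((4 + y)/y + 0/((U*y)))/3 = -((4 + y)/y + 0*(1/(U*y)))/3 = -((4 + y)/y + 0)/3 = -(4 + y)/(3*y))
(F(-1, 1)*P)*(-36) = (((⅓)*(-4 - 1*1)/1)*40)*(-36) = (((⅓)*1*(-4 - 1))*40)*(-36) = (((⅓)*1*(-5))*40)*(-36) = -5/3*40*(-36) = -200/3*(-36) = 2400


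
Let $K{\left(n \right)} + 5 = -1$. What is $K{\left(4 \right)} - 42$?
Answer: $-48$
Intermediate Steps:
$K{\left(n \right)} = -6$ ($K{\left(n \right)} = -5 - 1 = -6$)
$K{\left(4 \right)} - 42 = -6 - 42 = -48$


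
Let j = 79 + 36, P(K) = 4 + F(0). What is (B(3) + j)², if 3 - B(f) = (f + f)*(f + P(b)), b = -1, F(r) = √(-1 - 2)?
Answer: 5668 - 912*I*√3 ≈ 5668.0 - 1579.6*I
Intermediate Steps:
F(r) = I*√3 (F(r) = √(-3) = I*√3)
P(K) = 4 + I*√3
j = 115
B(f) = 3 - 2*f*(4 + f + I*√3) (B(f) = 3 - (f + f)*(f + (4 + I*√3)) = 3 - 2*f*(4 + f + I*√3))
(B(3) + j)² = ((3 - 2*3² - 2*3*(4 + I*√3)) + 115)² = ((3 - 2*9 + (-24 - 6*I*√3)) + 115)² = ((3 - 18 + (-24 - 6*I*√3)) + 115)² = ((-39 - 6*I*√3) + 115)² = (76 - 6*I*√3)²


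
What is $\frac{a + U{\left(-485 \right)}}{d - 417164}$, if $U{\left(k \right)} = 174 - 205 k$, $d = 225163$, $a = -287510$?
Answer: $\frac{187911}{192001} \approx 0.9787$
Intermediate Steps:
$U{\left(k \right)} = 174 - 205 k$
$\frac{a + U{\left(-485 \right)}}{d - 417164} = \frac{-287510 + \left(174 - -99425\right)}{225163 - 417164} = \frac{-287510 + \left(174 + 99425\right)}{-192001} = \left(-287510 + 99599\right) \left(- \frac{1}{192001}\right) = \left(-187911\right) \left(- \frac{1}{192001}\right) = \frac{187911}{192001}$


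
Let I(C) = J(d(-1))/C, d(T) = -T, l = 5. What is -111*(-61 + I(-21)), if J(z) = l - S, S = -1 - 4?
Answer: 47767/7 ≈ 6823.9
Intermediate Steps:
S = -5
J(z) = 10 (J(z) = 5 - 1*(-5) = 5 + 5 = 10)
I(C) = 10/C
-111*(-61 + I(-21)) = -111*(-61 + 10/(-21)) = -111*(-61 + 10*(-1/21)) = -111*(-61 - 10/21) = -111*(-1291/21) = 47767/7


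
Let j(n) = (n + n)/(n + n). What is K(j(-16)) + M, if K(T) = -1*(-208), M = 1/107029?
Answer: 22262033/107029 ≈ 208.00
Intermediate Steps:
M = 1/107029 ≈ 9.3433e-6
j(n) = 1 (j(n) = (2*n)/((2*n)) = (2*n)*(1/(2*n)) = 1)
K(T) = 208
K(j(-16)) + M = 208 + 1/107029 = 22262033/107029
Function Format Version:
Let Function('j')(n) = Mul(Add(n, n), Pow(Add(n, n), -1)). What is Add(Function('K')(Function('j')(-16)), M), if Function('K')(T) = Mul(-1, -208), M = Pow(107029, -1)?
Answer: Rational(22262033, 107029) ≈ 208.00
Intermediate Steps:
M = Rational(1, 107029) ≈ 9.3433e-6
Function('j')(n) = 1 (Function('j')(n) = Mul(Mul(2, n), Pow(Mul(2, n), -1)) = Mul(Mul(2, n), Mul(Rational(1, 2), Pow(n, -1))) = 1)
Function('K')(T) = 208
Add(Function('K')(Function('j')(-16)), M) = Add(208, Rational(1, 107029)) = Rational(22262033, 107029)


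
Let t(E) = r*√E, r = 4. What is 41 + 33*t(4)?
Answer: 305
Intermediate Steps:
t(E) = 4*√E
41 + 33*t(4) = 41 + 33*(4*√4) = 41 + 33*(4*2) = 41 + 33*8 = 41 + 264 = 305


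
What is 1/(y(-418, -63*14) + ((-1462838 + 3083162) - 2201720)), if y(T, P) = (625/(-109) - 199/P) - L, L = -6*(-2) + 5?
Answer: -96138/55896412553 ≈ -1.7199e-6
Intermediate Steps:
L = 17 (L = 12 + 5 = 17)
y(T, P) = -2478/109 - 199/P (y(T, P) = (625/(-109) - 199/P) - 1*17 = (625*(-1/109) - 199/P) - 17 = (-625/109 - 199/P) - 17 = -2478/109 - 199/P)
1/(y(-418, -63*14) + ((-1462838 + 3083162) - 2201720)) = 1/((-2478/109 - 199/((-63*14))) + ((-1462838 + 3083162) - 2201720)) = 1/((-2478/109 - 199/(-882)) + (1620324 - 2201720)) = 1/((-2478/109 - 199*(-1/882)) - 581396) = 1/((-2478/109 + 199/882) - 581396) = 1/(-2163905/96138 - 581396) = 1/(-55896412553/96138) = -96138/55896412553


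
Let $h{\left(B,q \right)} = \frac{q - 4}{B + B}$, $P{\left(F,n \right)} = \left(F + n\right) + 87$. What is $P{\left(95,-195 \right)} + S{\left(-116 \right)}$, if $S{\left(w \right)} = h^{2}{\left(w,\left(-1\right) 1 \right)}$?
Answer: $- \frac{699687}{53824} \approx -13.0$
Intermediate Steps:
$P{\left(F,n \right)} = 87 + F + n$
$h{\left(B,q \right)} = \frac{-4 + q}{2 B}$
$S{\left(w \right)} = \frac{25}{4 w^{2}}$ ($S{\left(w \right)} = \left(\frac{-4 - 1}{2 w}\right)^{2} = \left(\frac{1}{2} \frac{1}{w} \left(-5\right)\right)^{2} = \left(- \frac{5}{2 w}\right)^{2} = \frac{25}{4 w^{2}}$)
$P{\left(95,-195 \right)} + S{\left(-116 \right)} = \left(87 + 95 - 195\right) + \frac{25}{4 \cdot 13456} = -13 + \frac{25}{4} \cdot \frac{1}{13456} = -13 + \frac{25}{53824} = - \frac{699687}{53824}$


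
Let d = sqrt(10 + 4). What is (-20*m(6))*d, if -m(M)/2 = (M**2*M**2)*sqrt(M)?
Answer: 103680*sqrt(21) ≈ 4.7512e+5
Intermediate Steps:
d = sqrt(14) ≈ 3.7417
m(M) = -2*M**(9/2) (m(M) = -2*M**2*M**2*sqrt(M) = -2*M**4*sqrt(M) = -2*M**(9/2))
(-20*m(6))*d = (-(-40)*6**(9/2))*sqrt(14) = (-(-40)*1296*sqrt(6))*sqrt(14) = (-(-51840)*sqrt(6))*sqrt(14) = (51840*sqrt(6))*sqrt(14) = 103680*sqrt(21)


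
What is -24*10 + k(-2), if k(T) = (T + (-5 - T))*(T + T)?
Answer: -220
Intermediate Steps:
k(T) = -10*T
-24*10 + k(-2) = -24*10 - 10*(-2) = -240 + 20 = -220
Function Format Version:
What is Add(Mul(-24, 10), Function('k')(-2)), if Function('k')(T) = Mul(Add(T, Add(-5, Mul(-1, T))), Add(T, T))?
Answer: -220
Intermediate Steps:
Function('k')(T) = Mul(-10, T) (Function('k')(T) = Mul(-5, Mul(2, T)) = Mul(-10, T))
Add(Mul(-24, 10), Function('k')(-2)) = Add(Mul(-24, 10), Mul(-10, -2)) = Add(-240, 20) = -220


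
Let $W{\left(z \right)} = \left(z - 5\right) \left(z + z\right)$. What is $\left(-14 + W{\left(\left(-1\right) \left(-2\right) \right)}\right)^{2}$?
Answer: $676$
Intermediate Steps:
$W{\left(z \right)} = 2 z \left(-5 + z\right)$ ($W{\left(z \right)} = \left(-5 + z\right) 2 z = 2 z \left(-5 + z\right)$)
$\left(-14 + W{\left(\left(-1\right) \left(-2\right) \right)}\right)^{2} = \left(-14 + 2 \left(\left(-1\right) \left(-2\right)\right) \left(-5 - -2\right)\right)^{2} = \left(-14 + 2 \cdot 2 \left(-5 + 2\right)\right)^{2} = \left(-14 + 2 \cdot 2 \left(-3\right)\right)^{2} = \left(-14 - 12\right)^{2} = \left(-26\right)^{2} = 676$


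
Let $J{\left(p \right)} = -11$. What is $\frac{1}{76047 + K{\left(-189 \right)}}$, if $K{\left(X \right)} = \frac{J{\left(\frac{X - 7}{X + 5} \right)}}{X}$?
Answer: $\frac{189}{14372894} \approx 1.315 \cdot 10^{-5}$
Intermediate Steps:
$K{\left(X \right)} = - \frac{11}{X}$
$\frac{1}{76047 + K{\left(-189 \right)}} = \frac{1}{76047 - \frac{11}{-189}} = \frac{1}{76047 - - \frac{11}{189}} = \frac{1}{76047 + \frac{11}{189}} = \frac{1}{\frac{14372894}{189}} = \frac{189}{14372894}$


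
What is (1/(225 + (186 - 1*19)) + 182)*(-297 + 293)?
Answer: -71345/98 ≈ -728.01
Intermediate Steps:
(1/(225 + (186 - 1*19)) + 182)*(-297 + 293) = (1/(225 + (186 - 19)) + 182)*(-4) = (1/(225 + 167) + 182)*(-4) = (1/392 + 182)*(-4) = (71345/392)*(-4) = -71345/98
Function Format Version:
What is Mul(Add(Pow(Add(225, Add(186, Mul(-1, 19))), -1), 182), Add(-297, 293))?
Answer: Rational(-71345, 98) ≈ -728.01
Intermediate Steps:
Mul(Add(Pow(Add(225, Add(186, Mul(-1, 19))), -1), 182), Add(-297, 293)) = Mul(Add(Pow(Add(225, Add(186, -19)), -1), 182), -4) = Mul(Add(Pow(Add(225, 167), -1), 182), -4) = Mul(Add(Pow(392, -1), 182), -4) = Mul(Add(Rational(1, 392), 182), -4) = Mul(Rational(71345, 392), -4) = Rational(-71345, 98)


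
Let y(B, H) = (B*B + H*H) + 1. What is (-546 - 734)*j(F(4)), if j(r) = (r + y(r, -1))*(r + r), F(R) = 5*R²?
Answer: -1327513600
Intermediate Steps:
y(B, H) = 1 + B² + H² (y(B, H) = (B² + H²) + 1 = 1 + B² + H²)
j(r) = 2*r*(2 + r + r²) (j(r) = (r + (1 + r² + (-1)²))*(r + r) = (r + (1 + r² + 1))*(2*r) = (r + (2 + r²))*(2*r) = (2 + r + r²)*(2*r) = 2*r*(2 + r + r²))
(-546 - 734)*j(F(4)) = (-546 - 734)*(2*(5*4²)*(2 + 5*4² + (5*4²)²)) = -2560*5*16*(2 + 5*16 + (5*16)²) = -2560*80*(2 + 80 + 80²) = -2560*80*(2 + 80 + 6400) = -2560*80*6482 = -1280*1037120 = -1327513600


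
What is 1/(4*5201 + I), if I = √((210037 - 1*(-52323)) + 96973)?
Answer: 20804/432447083 - √359333/432447083 ≈ 4.6721e-5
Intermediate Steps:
I = √359333 (I = √((210037 + 52323) + 96973) = √(262360 + 96973) = √359333 ≈ 599.44)
1/(4*5201 + I) = 1/(4*5201 + √359333) = 1/(20804 + √359333)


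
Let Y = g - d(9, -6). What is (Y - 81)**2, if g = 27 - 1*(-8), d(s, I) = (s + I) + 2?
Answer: 2601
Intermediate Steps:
d(s, I) = 2 + I + s (d(s, I) = (I + s) + 2 = 2 + I + s)
g = 35 (g = 27 + 8 = 35)
Y = 30 (Y = 35 - (2 - 6 + 9) = 35 - 1*5 = 35 - 5 = 30)
(Y - 81)**2 = (30 - 81)**2 = (-51)**2 = 2601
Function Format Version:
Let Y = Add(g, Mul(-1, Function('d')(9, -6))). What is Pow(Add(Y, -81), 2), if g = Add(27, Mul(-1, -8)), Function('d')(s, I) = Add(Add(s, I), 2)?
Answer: 2601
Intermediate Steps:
Function('d')(s, I) = Add(2, I, s) (Function('d')(s, I) = Add(Add(I, s), 2) = Add(2, I, s))
g = 35 (g = Add(27, 8) = 35)
Y = 30 (Y = Add(35, Mul(-1, Add(2, -6, 9))) = Add(35, Mul(-1, 5)) = Add(35, -5) = 30)
Pow(Add(Y, -81), 2) = Pow(Add(30, -81), 2) = Pow(-51, 2) = 2601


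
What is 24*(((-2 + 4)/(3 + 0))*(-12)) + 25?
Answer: -167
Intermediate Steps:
24*(((-2 + 4)/(3 + 0))*(-12)) + 25 = 24*((2/3)*(-12)) + 25 = 24*(-8) + 25 = -192 + 25 = -167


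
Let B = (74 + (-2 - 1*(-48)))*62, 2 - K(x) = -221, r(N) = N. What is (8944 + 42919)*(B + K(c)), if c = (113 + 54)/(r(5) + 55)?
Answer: 397426169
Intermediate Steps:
c = 167/60 (c = (113 + 54)/(5 + 55) = 167/60 ≈ 2.7833)
K(x) = 223 (K(x) = 2 - 1*(-221) = 2 + 221 = 223)
B = 7440 (B = (74 + (-2 + 48))*62 = (74 + 46)*62 = 120*62 = 7440)
(8944 + 42919)*(B + K(c)) = (8944 + 42919)*(7440 + 223) = 51863*7663 = 397426169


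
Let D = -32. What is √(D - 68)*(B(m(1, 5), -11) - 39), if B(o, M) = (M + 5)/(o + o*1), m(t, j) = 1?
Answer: -420*I ≈ -420.0*I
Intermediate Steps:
B(o, M) = (5 + M)/(2*o) (B(o, M) = (5 + M)/(o + o) = (5 + M)/((2*o)) = (5 + M)*(1/(2*o)) = (5 + M)/(2*o))
√(D - 68)*(B(m(1, 5), -11) - 39) = √(-32 - 68)*((½)*(5 - 11)/1 - 39) = √(-100)*((½)*1*(-6) - 39) = (10*I)*(-3 - 39) = (10*I)*(-42) = -420*I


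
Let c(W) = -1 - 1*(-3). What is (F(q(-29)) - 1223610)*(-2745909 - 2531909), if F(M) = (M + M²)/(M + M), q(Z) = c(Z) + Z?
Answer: 6458059494614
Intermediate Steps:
c(W) = 2 (c(W) = -1 + 3 = 2)
q(Z) = 2 + Z
F(M) = (M + M²)/(2*M) (F(M) = (M + M²)/((2*M)) = (M + M²)*(1/(2*M)) = (M + M²)/(2*M))
(F(q(-29)) - 1223610)*(-2745909 - 2531909) = ((½ + (2 - 29)/2) - 1223610)*(-2745909 - 2531909) = ((½ + (½)*(-27)) - 1223610)*(-5277818) = ((½ - 27/2) - 1223610)*(-5277818) = (-13 - 1223610)*(-5277818) = -1223623*(-5277818) = 6458059494614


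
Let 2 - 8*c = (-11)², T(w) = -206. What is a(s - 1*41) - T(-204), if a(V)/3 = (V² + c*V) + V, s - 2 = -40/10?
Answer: 60343/8 ≈ 7542.9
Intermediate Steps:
s = -2 (s = 2 - 40/10 = 2 - 40*⅒ = 2 - 4 = -2)
c = -119/8 (c = ¼ - ⅛*(-11)² = ¼ - ⅛*121 = ¼ - 121/8 = -119/8 ≈ -14.875)
a(V) = 3*V² - 333*V/8 (a(V) = 3*((V² - 119*V/8) + V) = 3*(V² - 111*V/8) = 3*V² - 333*V/8)
a(s - 1*41) - T(-204) = 3*(-2 - 1*41)*(-111 + 8*(-2 - 1*41))/8 - 1*(-206) = 3*(-2 - 41)*(-111 + 8*(-2 - 41))/8 + 206 = (3/8)*(-43)*(-111 + 8*(-43)) + 206 = (3/8)*(-43)*(-111 - 344) + 206 = (3/8)*(-43)*(-455) + 206 = 58695/8 + 206 = 60343/8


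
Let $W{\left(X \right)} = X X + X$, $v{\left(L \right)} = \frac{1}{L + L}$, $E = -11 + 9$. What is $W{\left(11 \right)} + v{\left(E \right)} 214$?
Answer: $\frac{157}{2} \approx 78.5$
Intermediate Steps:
$E = -2$
$v{\left(L \right)} = \frac{1}{2 L}$
$W{\left(X \right)} = X + X^{2}$ ($W{\left(X \right)} = X^{2} + X = X + X^{2}$)
$W{\left(11 \right)} + v{\left(E \right)} 214 = 11 \left(1 + 11\right) + \frac{1}{2 \left(-2\right)} 214 = 11 \cdot 12 + \frac{1}{2} \left(- \frac{1}{2}\right) 214 = 132 - \frac{107}{2} = \frac{157}{2}$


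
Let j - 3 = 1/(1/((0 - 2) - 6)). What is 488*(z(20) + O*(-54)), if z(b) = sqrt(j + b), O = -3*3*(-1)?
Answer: -237168 + 488*sqrt(15) ≈ -2.3528e+5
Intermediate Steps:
j = -5 (j = 3 + 1/(1/((0 - 2) - 6)) = 3 + 1/(1/(-2 - 6)) = 3 + 1/(1/(-8)) = 3 + 1/(-1/8) = 3 - 8 = -5)
O = 9 (O = -9*(-1) = 9)
z(b) = sqrt(-5 + b)
488*(z(20) + O*(-54)) = 488*(sqrt(-5 + 20) + 9*(-54)) = 488*(sqrt(15) - 486) = 488*(-486 + sqrt(15)) = -237168 + 488*sqrt(15)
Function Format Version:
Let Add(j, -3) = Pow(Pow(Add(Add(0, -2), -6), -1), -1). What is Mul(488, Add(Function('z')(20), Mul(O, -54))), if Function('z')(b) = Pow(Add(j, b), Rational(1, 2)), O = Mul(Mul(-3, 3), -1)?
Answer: Add(-237168, Mul(488, Pow(15, Rational(1, 2)))) ≈ -2.3528e+5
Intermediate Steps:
j = -5 (j = Add(3, Pow(Pow(Add(Add(0, -2), -6), -1), -1)) = Add(3, Pow(Pow(Add(-2, -6), -1), -1)) = Add(3, Pow(Pow(-8, -1), -1)) = Add(3, Pow(Rational(-1, 8), -1)) = Add(3, -8) = -5)
O = 9 (O = Mul(-9, -1) = 9)
Function('z')(b) = Pow(Add(-5, b), Rational(1, 2))
Mul(488, Add(Function('z')(20), Mul(O, -54))) = Mul(488, Add(Pow(Add(-5, 20), Rational(1, 2)), Mul(9, -54))) = Mul(488, Add(Pow(15, Rational(1, 2)), -486)) = Mul(488, Add(-486, Pow(15, Rational(1, 2)))) = Add(-237168, Mul(488, Pow(15, Rational(1, 2))))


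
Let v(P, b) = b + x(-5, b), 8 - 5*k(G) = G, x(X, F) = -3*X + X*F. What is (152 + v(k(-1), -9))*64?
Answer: 12992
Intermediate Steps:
x(X, F) = -3*X + F*X
k(G) = 8/5 - G/5
v(P, b) = 15 - 4*b (v(P, b) = b - 5*(-3 + b) = b + (15 - 5*b) = 15 - 4*b)
(152 + v(k(-1), -9))*64 = (152 + (15 - 4*(-9)))*64 = (152 + (15 + 36))*64 = (152 + 51)*64 = 203*64 = 12992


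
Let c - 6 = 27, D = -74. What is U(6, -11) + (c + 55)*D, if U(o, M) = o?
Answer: -6506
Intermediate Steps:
c = 33 (c = 6 + 27 = 33)
U(6, -11) + (c + 55)*D = 6 + (33 + 55)*(-74) = 6 + 88*(-74) = 6 - 6512 = -6506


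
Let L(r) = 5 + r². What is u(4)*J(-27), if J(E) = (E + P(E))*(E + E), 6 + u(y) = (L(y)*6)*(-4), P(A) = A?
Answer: -1487160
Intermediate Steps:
u(y) = -126 - 24*y² (u(y) = -6 + ((5 + y²)*6)*(-4) = -6 + (30 + 6*y²)*(-4) = -6 + (-120 - 24*y²) = -126 - 24*y²)
J(E) = 4*E² (J(E) = (E + E)*(E + E) = (2*E)*(2*E) = 4*E²)
u(4)*J(-27) = (-126 - 24*4²)*(4*(-27)²) = (-126 - 24*16)*(4*729) = (-126 - 384)*2916 = -510*2916 = -1487160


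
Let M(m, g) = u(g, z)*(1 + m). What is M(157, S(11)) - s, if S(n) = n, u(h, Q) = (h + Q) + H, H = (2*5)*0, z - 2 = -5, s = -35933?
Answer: 37197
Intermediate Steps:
z = -3 (z = 2 - 5 = -3)
H = 0 (H = 10*0 = 0)
u(h, Q) = Q + h (u(h, Q) = (h + Q) + 0 = (Q + h) + 0 = Q + h)
M(m, g) = (1 + m)*(-3 + g) (M(m, g) = (-3 + g)*(1 + m) = (1 + m)*(-3 + g))
M(157, S(11)) - s = (1 + 157)*(-3 + 11) - 1*(-35933) = 158*8 + 35933 = 1264 + 35933 = 37197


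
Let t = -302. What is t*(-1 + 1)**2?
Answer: 0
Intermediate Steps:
t*(-1 + 1)**2 = -302*(-1 + 1)**2 = -302*0**2 = -302*0 = 0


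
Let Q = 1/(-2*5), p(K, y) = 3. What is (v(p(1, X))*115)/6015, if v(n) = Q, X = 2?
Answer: -23/12030 ≈ -0.0019119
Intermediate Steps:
Q = -⅒ (Q = 1/(-10) = -⅒ ≈ -0.10000)
v(n) = -⅒
(v(p(1, X))*115)/6015 = -⅒*115/6015 = -23/2*1/6015 = -23/12030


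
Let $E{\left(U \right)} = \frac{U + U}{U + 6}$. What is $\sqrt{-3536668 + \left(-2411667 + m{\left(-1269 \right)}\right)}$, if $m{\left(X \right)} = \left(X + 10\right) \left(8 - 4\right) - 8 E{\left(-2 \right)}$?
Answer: $13 i \sqrt{35227} \approx 2440.0 i$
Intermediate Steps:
$E{\left(U \right)} = \frac{2 U}{6 + U}$
$m{\left(X \right)} = 48 + 4 X$ ($m{\left(X \right)} = \left(X + 10\right) \left(8 - 4\right) - 8 \cdot 2 \left(-2\right) \frac{1}{6 - 2} = \left(10 + X\right) 4 - 8 \cdot 2 \left(-2\right) \frac{1}{4} = \left(40 + 4 X\right) - 8 \cdot 2 \left(-2\right) \frac{1}{4} = \left(40 + 4 X\right) - -8 = \left(40 + 4 X\right) + 8 = 48 + 4 X$)
$\sqrt{-3536668 + \left(-2411667 + m{\left(-1269 \right)}\right)} = \sqrt{-3536668 + \left(-2411667 + \left(48 + 4 \left(-1269\right)\right)\right)} = \sqrt{-3536668 + \left(-2411667 + \left(48 - 5076\right)\right)} = \sqrt{-3536668 - 2416695} = \sqrt{-5953363} = 13 i \sqrt{35227}$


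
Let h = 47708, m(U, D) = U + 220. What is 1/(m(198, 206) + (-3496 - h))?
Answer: -1/50786 ≈ -1.9690e-5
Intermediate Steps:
m(U, D) = 220 + U
1/(m(198, 206) + (-3496 - h)) = 1/((220 + 198) + (-3496 - 1*47708)) = 1/(418 + (-3496 - 47708)) = 1/(418 - 51204) = 1/(-50786) = -1/50786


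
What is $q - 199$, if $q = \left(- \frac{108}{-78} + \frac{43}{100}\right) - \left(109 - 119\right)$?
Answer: $- \frac{243341}{1300} \approx -187.19$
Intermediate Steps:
$q = \frac{15359}{1300}$ ($q = \left(\left(-108\right) \left(- \frac{1}{78}\right) + 43 \cdot \frac{1}{100}\right) - -10 = \left(\frac{18}{13} + \frac{43}{100}\right) + 10 = \frac{2359}{1300} + 10 = \frac{15359}{1300} \approx 11.815$)
$q - 199 = \frac{15359}{1300} - 199 = - \frac{243341}{1300}$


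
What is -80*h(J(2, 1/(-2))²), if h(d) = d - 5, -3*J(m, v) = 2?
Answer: 3280/9 ≈ 364.44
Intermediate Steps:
J(m, v) = -⅔ (J(m, v) = -⅓*2 = -⅔)
h(d) = -5 + d
-80*h(J(2, 1/(-2))²) = -80*(-5 + (-⅔)²) = -80*(-5 + 4/9) = -80*(-41/9) = 3280/9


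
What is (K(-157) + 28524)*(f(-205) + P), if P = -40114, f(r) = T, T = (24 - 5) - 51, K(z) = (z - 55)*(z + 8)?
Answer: -2413256352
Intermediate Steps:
K(z) = (-55 + z)*(8 + z)
T = -32 (T = 19 - 51 = -32)
f(r) = -32
(K(-157) + 28524)*(f(-205) + P) = ((-440 + (-157)² - 47*(-157)) + 28524)*(-32 - 40114) = ((-440 + 24649 + 7379) + 28524)*(-40146) = (31588 + 28524)*(-40146) = 60112*(-40146) = -2413256352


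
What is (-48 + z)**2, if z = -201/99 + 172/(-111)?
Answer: 440706049/165649 ≈ 2660.5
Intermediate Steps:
z = -1457/407 (z = -201*1/99 + 172*(-1/111) = -67/33 - 172/111 = -1457/407 ≈ -3.5799)
(-48 + z)**2 = (-48 - 1457/407)**2 = (-20993/407)**2 = 440706049/165649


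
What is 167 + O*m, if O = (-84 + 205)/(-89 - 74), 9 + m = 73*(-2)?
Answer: 45976/163 ≈ 282.06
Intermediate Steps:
m = -155 (m = -9 + 73*(-2) = -9 - 146 = -155)
O = -121/163 (O = 121/(-163) = 121*(-1/163) = -121/163 ≈ -0.74233)
167 + O*m = 167 - 121/163*(-155) = 167 + 18755/163 = 45976/163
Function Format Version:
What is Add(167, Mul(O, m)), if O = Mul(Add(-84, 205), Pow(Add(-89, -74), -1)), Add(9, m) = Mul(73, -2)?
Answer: Rational(45976, 163) ≈ 282.06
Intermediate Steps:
m = -155 (m = Add(-9, Mul(73, -2)) = Add(-9, -146) = -155)
O = Rational(-121, 163) (O = Mul(121, Pow(-163, -1)) = Mul(121, Rational(-1, 163)) = Rational(-121, 163) ≈ -0.74233)
Add(167, Mul(O, m)) = Add(167, Mul(Rational(-121, 163), -155)) = Add(167, Rational(18755, 163)) = Rational(45976, 163)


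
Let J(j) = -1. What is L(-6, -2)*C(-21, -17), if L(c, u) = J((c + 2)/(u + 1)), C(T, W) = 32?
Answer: -32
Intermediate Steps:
L(c, u) = -1
L(-6, -2)*C(-21, -17) = -1*32 = -32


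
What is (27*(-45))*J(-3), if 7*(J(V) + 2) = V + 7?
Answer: 12150/7 ≈ 1735.7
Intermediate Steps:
J(V) = -1 + V/7 (J(V) = -2 + (V + 7)/7 = -2 + (7 + V)/7 = -2 + (1 + V/7) = -1 + V/7)
(27*(-45))*J(-3) = (27*(-45))*(-1 + (1/7)*(-3)) = -1215*(-1 - 3/7) = -1215*(-10/7) = 12150/7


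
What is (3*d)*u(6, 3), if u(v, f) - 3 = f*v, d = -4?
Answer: -252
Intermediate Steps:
u(v, f) = 3 + f*v
(3*d)*u(6, 3) = (3*(-4))*(3 + 3*6) = -12*(3 + 18) = -12*21 = -252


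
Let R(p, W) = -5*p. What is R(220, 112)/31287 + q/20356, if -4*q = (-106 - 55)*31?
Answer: 9512431/363930384 ≈ 0.026138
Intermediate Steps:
q = 4991/4 (q = -(-106 - 55)*31/4 = -(-161)*31/4 = -1/4*(-4991) = 4991/4 ≈ 1247.8)
R(220, 112)/31287 + q/20356 = -5*220/31287 + (4991/4)/20356 = -1100*1/31287 + (4991/4)*(1/20356) = -1100/31287 + 713/11632 = 9512431/363930384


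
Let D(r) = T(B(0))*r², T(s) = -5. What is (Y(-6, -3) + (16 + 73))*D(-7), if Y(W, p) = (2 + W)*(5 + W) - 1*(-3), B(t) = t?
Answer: -23520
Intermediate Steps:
D(r) = -5*r²
Y(W, p) = 3 + (2 + W)*(5 + W) (Y(W, p) = (2 + W)*(5 + W) + 3 = 3 + (2 + W)*(5 + W))
(Y(-6, -3) + (16 + 73))*D(-7) = ((13 + (-6)² + 7*(-6)) + (16 + 73))*(-5*(-7)²) = ((13 + 36 - 42) + 89)*(-5*49) = (7 + 89)*(-245) = 96*(-245) = -23520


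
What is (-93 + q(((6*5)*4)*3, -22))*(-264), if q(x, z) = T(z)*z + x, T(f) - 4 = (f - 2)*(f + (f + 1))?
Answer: 5946600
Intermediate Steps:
T(f) = 4 + (1 + 2*f)*(-2 + f) (T(f) = 4 + (f - 2)*(f + (f + 1)) = 4 + (-2 + f)*(f + (1 + f)) = 4 + (-2 + f)*(1 + 2*f) = 4 + (1 + 2*f)*(-2 + f))
q(x, z) = x + z*(2 - 3*z + 2*z**2) (q(x, z) = (2 - 3*z + 2*z**2)*z + x = z*(2 - 3*z + 2*z**2) + x = x + z*(2 - 3*z + 2*z**2))
(-93 + q(((6*5)*4)*3, -22))*(-264) = (-93 + (((6*5)*4)*3 - 22*(2 - 3*(-22) + 2*(-22)**2)))*(-264) = (-93 + ((30*4)*3 - 22*(2 + 66 + 2*484)))*(-264) = (-93 + (120*3 - 22*(2 + 66 + 968)))*(-264) = (-93 + (360 - 22*1036))*(-264) = (-93 + (360 - 22792))*(-264) = (-93 - 22432)*(-264) = -22525*(-264) = 5946600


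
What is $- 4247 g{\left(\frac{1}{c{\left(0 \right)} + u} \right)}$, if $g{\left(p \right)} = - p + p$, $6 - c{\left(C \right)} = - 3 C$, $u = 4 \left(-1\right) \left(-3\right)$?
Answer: $0$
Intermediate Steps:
$u = 12$ ($u = \left(-4\right) \left(-3\right) = 12$)
$c{\left(C \right)} = 6 + 3 C$ ($c{\left(C \right)} = 6 - - 3 C = 6 + 3 C$)
$g{\left(p \right)} = 0$
$- 4247 g{\left(\frac{1}{c{\left(0 \right)} + u} \right)} = \left(-4247\right) 0 = 0$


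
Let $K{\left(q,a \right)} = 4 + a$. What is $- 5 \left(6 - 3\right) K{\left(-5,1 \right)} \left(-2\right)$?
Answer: $150$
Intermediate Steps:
$- 5 \left(6 - 3\right) K{\left(-5,1 \right)} \left(-2\right) = - 5 \left(6 - 3\right) \left(4 + 1\right) \left(-2\right) = \left(-5\right) 3 \cdot 5 \left(-2\right) = \left(-15\right) 5 \left(-2\right) = \left(-75\right) \left(-2\right) = 150$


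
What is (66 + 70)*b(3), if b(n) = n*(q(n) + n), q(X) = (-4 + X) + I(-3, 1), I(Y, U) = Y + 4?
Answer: 1224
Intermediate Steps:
I(Y, U) = 4 + Y
q(X) = -3 + X (q(X) = (-4 + X) + (4 - 3) = (-4 + X) + 1 = -3 + X)
b(n) = n*(-3 + 2*n) (b(n) = n*((-3 + n) + n) = n*(-3 + 2*n))
(66 + 70)*b(3) = (66 + 70)*(3*(-3 + 2*3)) = 136*(3*(-3 + 6)) = 136*(3*3) = 136*9 = 1224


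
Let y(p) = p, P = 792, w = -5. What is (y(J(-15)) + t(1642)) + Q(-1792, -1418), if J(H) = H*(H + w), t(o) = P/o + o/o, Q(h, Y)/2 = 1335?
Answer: 2439587/821 ≈ 2971.5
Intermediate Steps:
Q(h, Y) = 2670 (Q(h, Y) = 2*1335 = 2670)
t(o) = 1 + 792/o (t(o) = 792/o + o/o = 792/o + 1 = 1 + 792/o)
J(H) = H*(-5 + H) (J(H) = H*(H - 5) = H*(-5 + H))
(y(J(-15)) + t(1642)) + Q(-1792, -1418) = (-15*(-5 - 15) + (792 + 1642)/1642) + 2670 = (-15*(-20) + (1/1642)*2434) + 2670 = (300 + 1217/821) + 2670 = 247517/821 + 2670 = 2439587/821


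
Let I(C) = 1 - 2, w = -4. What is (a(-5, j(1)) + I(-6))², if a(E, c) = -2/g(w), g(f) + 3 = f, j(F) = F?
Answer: 25/49 ≈ 0.51020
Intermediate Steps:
g(f) = -3 + f
a(E, c) = 2/7 (a(E, c) = -2/(-3 - 4) = -2/(-7) = -2*(-⅐) = 2/7)
I(C) = -1
(a(-5, j(1)) + I(-6))² = (2/7 - 1)² = (-5/7)² = 25/49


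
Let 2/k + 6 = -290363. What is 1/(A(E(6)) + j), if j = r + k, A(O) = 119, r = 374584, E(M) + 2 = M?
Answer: 290369/108802135405 ≈ 2.6688e-6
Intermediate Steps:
k = -2/290369 (k = 2/(-6 - 290363) = 2/(-290369) = 2*(-1/290369) = -2/290369 ≈ -6.8878e-6)
E(M) = -2 + M
j = 108767581494/290369 (j = 374584 - 2/290369 = 108767581494/290369 ≈ 3.7458e+5)
1/(A(E(6)) + j) = 1/(119 + 108767581494/290369) = 1/(108802135405/290369) = 290369/108802135405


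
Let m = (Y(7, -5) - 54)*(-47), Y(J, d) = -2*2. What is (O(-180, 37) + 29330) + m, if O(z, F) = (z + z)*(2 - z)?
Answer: -33464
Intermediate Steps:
Y(J, d) = -4
O(z, F) = 2*z*(2 - z) (O(z, F) = (2*z)*(2 - z) = 2*z*(2 - z))
m = 2726 (m = (-4 - 54)*(-47) = -58*(-47) = 2726)
(O(-180, 37) + 29330) + m = (2*(-180)*(2 - 1*(-180)) + 29330) + 2726 = (2*(-180)*(2 + 180) + 29330) + 2726 = (2*(-180)*182 + 29330) + 2726 = (-65520 + 29330) + 2726 = -36190 + 2726 = -33464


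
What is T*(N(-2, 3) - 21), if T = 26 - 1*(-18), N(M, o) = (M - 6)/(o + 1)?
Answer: -1012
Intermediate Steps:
N(M, o) = (-6 + M)/(1 + o)
T = 44 (T = 26 + 18 = 44)
T*(N(-2, 3) - 21) = 44*((-6 - 2)/(1 + 3) - 21) = 44*(-8/4 - 21) = 44*((¼)*(-8) - 21) = 44*(-2 - 21) = 44*(-23) = -1012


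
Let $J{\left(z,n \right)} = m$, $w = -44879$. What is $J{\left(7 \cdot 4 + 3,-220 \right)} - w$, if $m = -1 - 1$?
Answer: $44877$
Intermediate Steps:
$m = -2$
$J{\left(z,n \right)} = -2$
$J{\left(7 \cdot 4 + 3,-220 \right)} - w = -2 - -44879 = -2 + 44879 = 44877$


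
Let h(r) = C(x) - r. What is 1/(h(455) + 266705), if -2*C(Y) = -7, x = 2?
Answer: 2/532507 ≈ 3.7558e-6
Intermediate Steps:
C(Y) = 7/2 (C(Y) = -½*(-7) = 7/2)
h(r) = 7/2 - r
1/(h(455) + 266705) = 1/((7/2 - 1*455) + 266705) = 1/((7/2 - 455) + 266705) = 1/(-903/2 + 266705) = 1/(532507/2) = 2/532507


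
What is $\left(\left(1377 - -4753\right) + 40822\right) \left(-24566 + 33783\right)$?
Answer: $432756584$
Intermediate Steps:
$\left(\left(1377 - -4753\right) + 40822\right) \left(-24566 + 33783\right) = \left(\left(1377 + 4753\right) + 40822\right) 9217 = \left(6130 + 40822\right) 9217 = 46952 \cdot 9217 = 432756584$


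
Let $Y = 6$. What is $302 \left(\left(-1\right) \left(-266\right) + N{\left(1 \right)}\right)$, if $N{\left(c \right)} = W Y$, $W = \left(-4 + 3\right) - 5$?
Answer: $69460$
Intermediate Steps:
$W = -6$ ($W = -1 - 5 = -6$)
$N{\left(c \right)} = -36$ ($N{\left(c \right)} = \left(-6\right) 6 = -36$)
$302 \left(\left(-1\right) \left(-266\right) + N{\left(1 \right)}\right) = 302 \left(\left(-1\right) \left(-266\right) - 36\right) = 302 \left(266 - 36\right) = 302 \cdot 230 = 69460$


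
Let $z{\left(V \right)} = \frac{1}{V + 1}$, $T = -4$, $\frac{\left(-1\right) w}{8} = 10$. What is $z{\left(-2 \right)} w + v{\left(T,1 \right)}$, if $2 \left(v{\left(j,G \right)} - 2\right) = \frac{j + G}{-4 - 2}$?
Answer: $\frac{329}{4} \approx 82.25$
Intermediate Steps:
$w = -80$ ($w = \left(-8\right) 10 = -80$)
$z{\left(V \right)} = \frac{1}{1 + V}$
$v{\left(j,G \right)} = 2 - \frac{G}{12} - \frac{j}{12}$ ($v{\left(j,G \right)} = 2 + \frac{\left(j + G\right) \frac{1}{-4 - 2}}{2} = 2 + \frac{\left(G + j\right) \frac{1}{-6}}{2} = 2 + \frac{\left(G + j\right) \left(- \frac{1}{6}\right)}{2} = 2 + \frac{- \frac{G}{6} - \frac{j}{6}}{2} = 2 - \left(\frac{G}{12} + \frac{j}{12}\right) = 2 - \frac{G}{12} - \frac{j}{12}$)
$z{\left(-2 \right)} w + v{\left(T,1 \right)} = \frac{1}{1 - 2} \left(-80\right) - - \frac{9}{4} = \frac{1}{-1} \left(-80\right) + \left(2 - \frac{1}{12} + \frac{1}{3}\right) = \left(-1\right) \left(-80\right) + \frac{9}{4} = 80 + \frac{9}{4} = \frac{329}{4}$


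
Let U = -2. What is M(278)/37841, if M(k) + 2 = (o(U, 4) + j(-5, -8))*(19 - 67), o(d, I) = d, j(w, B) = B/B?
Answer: 46/37841 ≈ 0.0012156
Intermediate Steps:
j(w, B) = 1
M(k) = 46 (M(k) = -2 + (-2 + 1)*(19 - 67) = -2 - 1*(-48) = -2 + 48 = 46)
M(278)/37841 = 46/37841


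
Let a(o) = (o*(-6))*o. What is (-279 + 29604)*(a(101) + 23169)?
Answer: -1115435025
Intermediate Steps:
a(o) = -6*o² (a(o) = (-6*o)*o = -6*o²)
(-279 + 29604)*(a(101) + 23169) = (-279 + 29604)*(-6*101² + 23169) = 29325*(-6*10201 + 23169) = 29325*(-61206 + 23169) = 29325*(-38037) = -1115435025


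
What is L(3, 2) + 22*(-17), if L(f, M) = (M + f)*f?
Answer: -359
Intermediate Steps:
L(f, M) = f*(M + f)
L(3, 2) + 22*(-17) = 3*(2 + 3) + 22*(-17) = 3*5 - 374 = 15 - 374 = -359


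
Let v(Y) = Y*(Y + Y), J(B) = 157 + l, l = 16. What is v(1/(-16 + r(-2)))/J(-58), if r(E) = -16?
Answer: 1/88576 ≈ 1.1290e-5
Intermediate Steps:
J(B) = 173 (J(B) = 157 + 16 = 173)
v(Y) = 2*Y² (v(Y) = Y*(2*Y) = 2*Y²)
v(1/(-16 + r(-2)))/J(-58) = (2*(1/(-16 - 16))²)/173 = (2*(1/(-32))²)*(1/173) = (2*(-1/32)²)*(1/173) = (2*(1/1024))*(1/173) = (1/512)*(1/173) = 1/88576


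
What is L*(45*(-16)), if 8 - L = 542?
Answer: 384480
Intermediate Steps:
L = -534 (L = 8 - 1*542 = 8 - 542 = -534)
L*(45*(-16)) = -24030*(-16) = -534*(-720) = 384480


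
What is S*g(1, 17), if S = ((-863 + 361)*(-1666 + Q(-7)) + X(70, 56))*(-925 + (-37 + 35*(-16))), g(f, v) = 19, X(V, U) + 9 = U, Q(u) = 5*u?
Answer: -24694497182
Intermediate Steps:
X(V, U) = -9 + U
S = -1299710378 (S = ((-863 + 361)*(-1666 + 5*(-7)) + (-9 + 56))*(-925 + (-37 + 35*(-16))) = (-502*(-1666 - 35) + 47)*(-925 + (-37 - 560)) = (-502*(-1701) + 47)*(-925 - 597) = (853902 + 47)*(-1522) = 853949*(-1522) = -1299710378)
S*g(1, 17) = -1299710378*19 = -24694497182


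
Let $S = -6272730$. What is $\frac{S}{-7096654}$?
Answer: $\frac{3136365}{3548327} \approx 0.8839$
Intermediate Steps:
$\frac{S}{-7096654} = - \frac{6272730}{-7096654} = \left(-6272730\right) \left(- \frac{1}{7096654}\right) = \frac{3136365}{3548327}$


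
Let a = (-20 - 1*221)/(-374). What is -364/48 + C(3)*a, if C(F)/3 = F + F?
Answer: 9011/2244 ≈ 4.0156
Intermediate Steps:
a = 241/374 (a = (-20 - 221)*(-1/374) = -241*(-1/374) = 241/374 ≈ 0.64439)
C(F) = 6*F (C(F) = 3*(F + F) = 3*(2*F) = 6*F)
-364/48 + C(3)*a = -364/48 + (6*3)*(241/374) = -364*1/48 + 18*(241/374) = -91/12 + 2169/187 = 9011/2244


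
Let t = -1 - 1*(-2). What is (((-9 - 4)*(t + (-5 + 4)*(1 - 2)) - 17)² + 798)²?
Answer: 7006609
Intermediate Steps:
t = 1 (t = -1 + 2 = 1)
(((-9 - 4)*(t + (-5 + 4)*(1 - 2)) - 17)² + 798)² = (((-9 - 4)*(1 + (-5 + 4)*(1 - 2)) - 17)² + 798)² = ((-13*(1 - 1*(-1)) - 17)² + 798)² = ((-13*(1 + 1) - 17)² + 798)² = ((-13*2 - 17)² + 798)² = ((-26 - 17)² + 798)² = ((-43)² + 798)² = (1849 + 798)² = 2647² = 7006609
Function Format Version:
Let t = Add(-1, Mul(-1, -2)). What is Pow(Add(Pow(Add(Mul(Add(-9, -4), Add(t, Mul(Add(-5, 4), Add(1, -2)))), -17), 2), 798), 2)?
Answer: 7006609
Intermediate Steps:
t = 1 (t = Add(-1, 2) = 1)
Pow(Add(Pow(Add(Mul(Add(-9, -4), Add(t, Mul(Add(-5, 4), Add(1, -2)))), -17), 2), 798), 2) = Pow(Add(Pow(Add(Mul(Add(-9, -4), Add(1, Mul(Add(-5, 4), Add(1, -2)))), -17), 2), 798), 2) = Pow(Add(Pow(Add(Mul(-13, Add(1, Mul(-1, -1))), -17), 2), 798), 2) = Pow(Add(Pow(Add(Mul(-13, Add(1, 1)), -17), 2), 798), 2) = Pow(Add(Pow(Add(Mul(-13, 2), -17), 2), 798), 2) = Pow(Add(Pow(Add(-26, -17), 2), 798), 2) = Pow(Add(Pow(-43, 2), 798), 2) = Pow(Add(1849, 798), 2) = Pow(2647, 2) = 7006609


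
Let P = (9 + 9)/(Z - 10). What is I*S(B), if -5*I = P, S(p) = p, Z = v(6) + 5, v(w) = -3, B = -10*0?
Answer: 0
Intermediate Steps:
B = 0
Z = 2 (Z = -3 + 5 = 2)
P = -9/4 (P = (9 + 9)/(2 - 10) = 18/(-8) = 18*(-⅛) = -9/4 ≈ -2.2500)
I = 9/20 (I = -⅕*(-9/4) = 9/20 ≈ 0.45000)
I*S(B) = (9/20)*0 = 0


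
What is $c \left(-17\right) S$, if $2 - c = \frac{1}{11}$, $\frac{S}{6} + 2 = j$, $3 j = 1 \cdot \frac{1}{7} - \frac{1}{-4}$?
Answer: $\frac{8007}{22} \approx 363.95$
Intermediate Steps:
$j = \frac{11}{84}$ ($j = \frac{1 \cdot \frac{1}{7} - \frac{1}{-4}}{3} = \frac{1 \cdot \frac{1}{7} - - \frac{1}{4}}{3} = \frac{\frac{1}{7} + \frac{1}{4}}{3} = \frac{1}{3} \cdot \frac{11}{28} = \frac{11}{84} \approx 0.13095$)
$S = - \frac{157}{14}$ ($S = -12 + 6 \cdot \frac{11}{84} = -12 + \frac{11}{14} = - \frac{157}{14} \approx -11.214$)
$c = \frac{21}{11}$ ($c = 2 - \frac{1}{11} = \frac{21}{11} \approx 1.9091$)
$c \left(-17\right) S = \frac{21}{11} \left(-17\right) \left(- \frac{157}{14}\right) = \left(- \frac{357}{11}\right) \left(- \frac{157}{14}\right) = \frac{8007}{22}$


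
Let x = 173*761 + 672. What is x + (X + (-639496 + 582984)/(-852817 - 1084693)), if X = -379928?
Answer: -239866616009/968755 ≈ -2.4760e+5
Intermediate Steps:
x = 132325 (x = 131653 + 672 = 132325)
x + (X + (-639496 + 582984)/(-852817 - 1084693)) = 132325 + (-379928 + (-639496 + 582984)/(-852817 - 1084693)) = 132325 + (-379928 - 56512/(-1937510)) = 132325 + (-379928 - 56512*(-1/1937510)) = 132325 + (-379928 + 28256/968755) = 132325 - 368057121384/968755 = -239866616009/968755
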